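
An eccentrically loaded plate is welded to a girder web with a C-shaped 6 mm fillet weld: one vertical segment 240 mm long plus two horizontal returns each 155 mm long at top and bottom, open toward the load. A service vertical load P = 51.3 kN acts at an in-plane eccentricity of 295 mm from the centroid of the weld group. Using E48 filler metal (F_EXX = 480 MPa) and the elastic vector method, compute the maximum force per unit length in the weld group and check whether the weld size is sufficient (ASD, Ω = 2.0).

f_max ≈ 420 N/mm; adequate

Total weld length L_w = 550 mm. Treat welds as unit-width lines.
Centroid: x̄ = 2×155×77.5 / 550 = 43.68 mm from the vertical weld.
Polar moment about centroid: J = I_x + I_y = [240³/12 + 2×155×120²] + [240×43.68² + 2(155³/12 + 155×33.82²)] = 7049000 mm³.
Direct shear f_v = P/L_w = 51.3×10³ / 550 = 93.27 N/mm (vertical).
Torsion M = P·e = 51.3×10³ × 295 = 15134000 N·mm.
Critical point at (x, y) = (111.3, 120) from centroid. f_tx = M·y/J = 257.6 N/mm; f_ty = M·x/J = 239 N/mm.
Resultant f_max = √[f_tx² + (f_v + f_ty)²] = √[257.6² + (93.27 + 239)²] = 420.4 N/mm.
Capacity per unit length: r_n/Ω = (1/2.0) × 0.6 × 480 × (0.707 × 6) = 610.8 N/mm.
420.4 ≤ 610.8 → adequate.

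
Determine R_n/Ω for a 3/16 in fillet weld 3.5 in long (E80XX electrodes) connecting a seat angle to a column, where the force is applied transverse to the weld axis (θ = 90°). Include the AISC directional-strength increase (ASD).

R_n/Ω ≈ 16.7 kip

E80XX → F_EXX = 80 ksi.
t_e = 0.707 × 0.1875 = 0.1326 in; A_we = 0.1326 × 3.5 = 0.464 in².
Directional factor: 1.0 + 0.5 sin^1.5(90°) = 1.5.
F_nw = 0.6 × 80 × 1.5 = 72 ksi.
R_n/Ω = (72 × 0.464) / 2.0 = 16.7 kip.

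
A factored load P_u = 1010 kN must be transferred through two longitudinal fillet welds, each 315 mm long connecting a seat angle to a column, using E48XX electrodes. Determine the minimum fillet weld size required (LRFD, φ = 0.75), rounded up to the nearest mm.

E48XX → F_EXX = 480 MPa.
Total weld length L = 630 mm.
Required throat t_e = P_u / (φ × 0.6 F_EXX × L) = 1010 / (0.75 × 0.6 × 480 × 630 × 10⁻³) = 7.422 mm.
Required leg w = t_e / 0.707 = 10.5 mm → use 11 mm.

w = 11 mm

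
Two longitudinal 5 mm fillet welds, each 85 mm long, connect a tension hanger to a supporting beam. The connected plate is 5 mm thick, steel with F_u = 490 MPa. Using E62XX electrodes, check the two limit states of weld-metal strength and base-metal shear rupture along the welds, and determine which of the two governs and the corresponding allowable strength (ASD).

R_n/Ω ≈ 112 kN (weld metal governs)

E62XX → F_EXX = 620 MPa.
t_e = 0.707 × 5 = 3.535 mm; L = 170 mm.
Weld metal: R_n/Ω = (1/2.0) × 0.6 × 620 × 3.535 × 170 × 10⁻³ = 111.8 kN.
Base metal (shear rupture): R_n/Ω = (1/2.0) × 0.6 × 490 × 5 × 170 × 10⁻³ = 125 kN.
Governing: weld metal.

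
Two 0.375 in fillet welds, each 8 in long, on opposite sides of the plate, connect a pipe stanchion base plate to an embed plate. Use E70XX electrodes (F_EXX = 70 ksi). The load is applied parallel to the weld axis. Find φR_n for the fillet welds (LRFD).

Effective throat t_e = 0.707 × 0.375 = 0.2651 in.
Total length L = 16 in; A_we = 0.2651 × 16 = 4.242 in².
F_nw = 0.6 F_EXX = 0.6 × 70 = 42 ksi.
φR_n = 0.75 × 42 × 4.242 = 133.6 kip.

φR_n ≈ 134 kip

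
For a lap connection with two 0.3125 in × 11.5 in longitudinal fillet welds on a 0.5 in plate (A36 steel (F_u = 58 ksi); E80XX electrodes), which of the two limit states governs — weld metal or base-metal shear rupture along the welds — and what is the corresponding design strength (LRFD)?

φR_n ≈ 183 kips (weld metal governs)

E80XX → F_EXX = 80 ksi.
t_e = 0.707 × 0.3125 = 0.2209 in; L = 23 in.
Weld metal: φR_n = 0.75 × 0.6 × 80 × 0.2209 × 23 = 182.9 kips.
Base metal (shear rupture): φR_n = 0.75 × 0.6 × 58 × 0.5 × 23 = 300.1 kips.
Governing: weld metal.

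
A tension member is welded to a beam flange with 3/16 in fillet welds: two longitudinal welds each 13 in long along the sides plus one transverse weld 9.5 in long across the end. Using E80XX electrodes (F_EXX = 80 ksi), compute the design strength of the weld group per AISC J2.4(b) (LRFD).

t_e = 0.707 × 0.1875 = 0.1326 in.
R_nwl = 0.6 × 80 × 0.1326 × 26 = 165.4 kips (longitudinal, 2 welds).
R_nwt = 0.6 × 80 × 0.1326 × 9.5 = 60.45 kips (transverse, base value).
(i) R_nwl + R_nwt = 225.9 kips; (ii) 0.85 R_nwl + 1.5 R_nwt = 231.3 kips.
R_n = max = 231.3 kips [governs: (ii)]; φR_n = 173.5 kips.

φR_n ≈ 173 kips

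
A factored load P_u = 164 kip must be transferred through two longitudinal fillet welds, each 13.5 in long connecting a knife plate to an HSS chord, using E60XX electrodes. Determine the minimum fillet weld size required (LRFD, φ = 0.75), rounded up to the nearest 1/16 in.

E60XX → F_EXX = 60 ksi.
Total weld length L = 27 in.
Required throat t_e = P_u / (φ × 0.6 F_EXX × L) = 164 / (0.75 × 0.6 × 60 × 27) = 0.225 in.
Required leg w = t_e / 0.707 = 0.3182 in → use 3/8 in.

w = 3/8 in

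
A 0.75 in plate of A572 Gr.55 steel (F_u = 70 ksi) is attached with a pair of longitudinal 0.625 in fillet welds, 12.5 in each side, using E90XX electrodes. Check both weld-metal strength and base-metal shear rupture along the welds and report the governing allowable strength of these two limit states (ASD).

R_n/Ω ≈ 298 kips (weld metal governs)

E90XX → F_EXX = 90 ksi.
t_e = 0.707 × 0.625 = 0.4419 in; L = 25 in.
Weld metal: R_n/Ω = (1/2.0) × 0.6 × 90 × 0.4419 × 25 = 298.3 kips.
Base metal (shear rupture): R_n/Ω = (1/2.0) × 0.6 × 70 × 0.75 × 25 = 393.8 kips.
Governing: weld metal.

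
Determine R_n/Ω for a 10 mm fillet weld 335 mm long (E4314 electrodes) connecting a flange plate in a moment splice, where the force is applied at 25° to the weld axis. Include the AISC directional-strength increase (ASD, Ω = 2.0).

E43XX → F_EXX = 430 MPa.
t_e = 0.707 × 10 = 7.07 mm; A_we = 7.07 × 335 = 2368 mm².
Directional factor: 1.0 + 0.5 sin^1.5(25°) = 1.137.
F_nw = 0.6 × 430 × 1.137 = 293.4 MPa.
R_n/Ω = (293.4 × 2368) / 2.0 × 10⁻³ = 347.5 kN.

R_n/Ω ≈ 348 kN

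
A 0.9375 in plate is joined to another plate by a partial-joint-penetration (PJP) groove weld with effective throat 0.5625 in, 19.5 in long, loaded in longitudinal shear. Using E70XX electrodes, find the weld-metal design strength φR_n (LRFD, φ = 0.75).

E70XX → F_EXX = 70 ksi.
Effective throat (given) t_e = 0.5625 in.
A_we = 0.5625 × 19.5 = 10.97 in².
F_nw = 0.6 F_EXX = 42 ksi.
φR_n = 0.75 × 42 × 10.97 = 345.5 kips.

φR_n ≈ 346 kips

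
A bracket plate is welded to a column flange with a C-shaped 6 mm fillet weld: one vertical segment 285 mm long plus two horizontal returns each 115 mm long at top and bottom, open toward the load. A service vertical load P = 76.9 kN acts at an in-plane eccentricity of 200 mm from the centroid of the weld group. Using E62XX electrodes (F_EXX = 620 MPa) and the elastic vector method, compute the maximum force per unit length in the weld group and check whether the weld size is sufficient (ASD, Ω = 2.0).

f_max ≈ 453 N/mm; adequate

Total weld length L_w = 515 mm. Treat welds as unit-width lines.
Centroid: x̄ = 2×115×57.5 / 515 = 25.68 mm from the vertical weld.
Polar moment about centroid: J = I_x + I_y = [285³/12 + 2×115×142.5²] + [285×25.68² + 2(115³/12 + 115×31.82²)] = 7274000 mm³.
Direct shear f_v = P/L_w = 76.9×10³ / 515 = 149.3 N/mm (vertical).
Torsion M = P·e = 76.9×10³ × 200 = 15380000 N·mm.
Critical point at (x, y) = (89.32, 142.5) from centroid. f_tx = M·y/J = 301.3 N/mm; f_ty = M·x/J = 188.9 N/mm.
Resultant f_max = √[f_tx² + (f_v + f_ty)²] = √[301.3² + (149.3 + 188.9)²] = 452.9 N/mm.
Capacity per unit length: r_n/Ω = (1/2.0) × 0.6 × 620 × (0.707 × 6) = 789 N/mm.
452.9 ≤ 789 → adequate.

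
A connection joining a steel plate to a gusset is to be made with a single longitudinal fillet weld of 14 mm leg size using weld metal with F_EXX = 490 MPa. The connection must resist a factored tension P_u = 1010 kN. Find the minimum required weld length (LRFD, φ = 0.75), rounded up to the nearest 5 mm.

L = 465 mm

Throat t_e = 0.707 × 14 = 9.898 mm.
φr_n = 0.75 × 0.6 × 490 × 9.898 × 10⁻³ = 2.183 kN/mm.
L_req = P_u / φr_n = 1010 / 2.183 = 462.8 mm total.
Round up → use L = 465 mm.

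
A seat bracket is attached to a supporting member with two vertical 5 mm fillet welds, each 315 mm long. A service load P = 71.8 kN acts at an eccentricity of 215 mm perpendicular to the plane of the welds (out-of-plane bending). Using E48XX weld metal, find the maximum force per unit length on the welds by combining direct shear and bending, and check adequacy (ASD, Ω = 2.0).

f_max ≈ 480 N/mm; adequate

E48XX → F_EXX = 480 MPa.
L_w = 2 × 315 = 630 mm; section modulus (unit throat) S = 2 × L²/6 = 33080 mm².
Direct shear f_v = P/L_w = 71.8×10³/630 = 114 N/mm.
Moment M = P × e = 71.8×10³ × 215 = 15437000 N·mm; bending f_b = M/S = 466.7 N/mm.
f_max = √(f_v² + f_b²) = √(114² + 466.7²) = 480.4 N/mm.
r_n/Ω = (1/2.0) × 0.6 × 480 × (0.707 × 5) = 509 N/mm → adequate.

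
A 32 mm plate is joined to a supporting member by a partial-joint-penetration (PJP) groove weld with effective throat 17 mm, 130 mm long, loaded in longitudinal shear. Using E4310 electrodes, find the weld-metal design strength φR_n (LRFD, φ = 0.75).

φR_n ≈ 428 kN

E43XX → F_EXX = 430 MPa.
Effective throat (given) t_e = 17 mm.
A_we = 17 × 130 = 2210 mm².
F_nw = 0.6 F_EXX = 258 MPa.
φR_n = 0.75 × 258 × 2210 × 10⁻³ = 427.6 kN.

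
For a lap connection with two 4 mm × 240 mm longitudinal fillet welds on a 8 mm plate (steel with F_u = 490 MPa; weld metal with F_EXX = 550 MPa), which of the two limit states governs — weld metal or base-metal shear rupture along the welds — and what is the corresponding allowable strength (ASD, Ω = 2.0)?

t_e = 0.707 × 4 = 2.828 mm; L = 480 mm.
Weld metal: R_n/Ω = (1/2.0) × 0.6 × 550 × 2.828 × 480 × 10⁻³ = 224 kN.
Base metal (shear rupture): R_n/Ω = (1/2.0) × 0.6 × 490 × 8 × 480 × 10⁻³ = 564.5 kN.
Governing: weld metal.

R_n/Ω ≈ 224 kN (weld metal governs)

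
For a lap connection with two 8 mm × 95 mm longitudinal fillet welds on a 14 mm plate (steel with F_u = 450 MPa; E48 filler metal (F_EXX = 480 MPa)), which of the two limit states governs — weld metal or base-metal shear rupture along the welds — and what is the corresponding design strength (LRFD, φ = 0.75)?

φR_n ≈ 232 kN (weld metal governs)

t_e = 0.707 × 8 = 5.656 mm; L = 190 mm.
Weld metal: φR_n = 0.75 × 0.6 × 480 × 5.656 × 190 × 10⁻³ = 232.1 kN.
Base metal (shear rupture): φR_n = 0.75 × 0.6 × 450 × 14 × 190 × 10⁻³ = 538.7 kN.
Governing: weld metal.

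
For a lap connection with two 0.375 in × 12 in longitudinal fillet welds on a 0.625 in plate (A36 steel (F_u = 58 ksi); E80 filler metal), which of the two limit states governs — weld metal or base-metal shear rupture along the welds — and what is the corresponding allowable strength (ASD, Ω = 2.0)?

E80XX → F_EXX = 80 ksi.
t_e = 0.707 × 0.375 = 0.2651 in; L = 24 in.
Weld metal: R_n/Ω = (1/2.0) × 0.6 × 80 × 0.2651 × 24 = 152.7 kips.
Base metal (shear rupture): R_n/Ω = (1/2.0) × 0.6 × 58 × 0.625 × 24 = 261 kips.
Governing: weld metal.

R_n/Ω ≈ 153 kips (weld metal governs)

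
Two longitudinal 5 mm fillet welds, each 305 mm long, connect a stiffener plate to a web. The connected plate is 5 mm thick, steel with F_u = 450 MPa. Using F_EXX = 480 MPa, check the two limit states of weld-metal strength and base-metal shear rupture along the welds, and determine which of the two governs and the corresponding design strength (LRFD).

φR_n ≈ 466 kN (weld metal governs)

t_e = 0.707 × 5 = 3.535 mm; L = 610 mm.
Weld metal: φR_n = 0.75 × 0.6 × 480 × 3.535 × 610 × 10⁻³ = 465.8 kN.
Base metal (shear rupture): φR_n = 0.75 × 0.6 × 450 × 5 × 610 × 10⁻³ = 617.6 kN.
Governing: weld metal.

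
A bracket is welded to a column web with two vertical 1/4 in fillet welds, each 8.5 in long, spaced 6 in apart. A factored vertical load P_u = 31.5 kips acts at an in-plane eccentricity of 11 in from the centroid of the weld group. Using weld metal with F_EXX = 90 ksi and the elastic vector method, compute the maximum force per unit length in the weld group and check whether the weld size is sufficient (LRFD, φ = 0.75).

f_max ≈ 8.27 kip/in; NOT adequate

Total weld length L_w = 17 in. Treat welds as unit-width lines.
Polar moment about centroid: J = 2[d³/12 + d(b/2)²] = 2[8.5³/12 + 8.5×3²] = 255.4 in³.
Direct shear f_v = P/L_w = 31.5 / 17 = 1.853 kip/in (vertical).
Torsion M = P·e = 31.5 × 11 = 346.5 kip·in.
Critical point at (x, y) = (3, 4.25) from centroid. f_tx = M·y/J = 5.767 kip/in; f_ty = M·x/J = 4.071 kip/in.
Resultant f_max = √[f_tx² + (f_v + f_ty)²] = √[5.767² + (1.853 + 4.071)²] = 8.267 kip/in.
Capacity per unit length: φr_n = 0.75 × 0.6 × 90 × (0.707 × 0.25) = 7.158 kip/in.
8.267 > 7.158 → NOT adequate.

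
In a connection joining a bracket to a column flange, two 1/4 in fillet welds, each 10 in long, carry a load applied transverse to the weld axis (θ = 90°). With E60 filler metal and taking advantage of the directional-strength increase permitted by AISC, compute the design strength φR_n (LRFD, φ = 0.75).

φR_n ≈ 143 kips

E60XX → F_EXX = 60 ksi.
t_e = 0.707 × 0.25 = 0.1767 in; A_we = 0.1767 × 20 = 3.535 in².
Directional factor: 1.0 + 0.5 sin^1.5(90°) = 1.5.
F_nw = 0.6 × 60 × 1.5 = 54 ksi.
φR_n = 0.75 × 54 × 3.535 = 143.2 kips.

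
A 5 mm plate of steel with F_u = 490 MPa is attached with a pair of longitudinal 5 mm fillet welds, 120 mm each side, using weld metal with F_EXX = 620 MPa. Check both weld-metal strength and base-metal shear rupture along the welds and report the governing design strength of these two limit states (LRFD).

φR_n ≈ 237 kN (weld metal governs)

t_e = 0.707 × 5 = 3.535 mm; L = 240 mm.
Weld metal: φR_n = 0.75 × 0.6 × 620 × 3.535 × 240 × 10⁻³ = 236.7 kN.
Base metal (shear rupture): φR_n = 0.75 × 0.6 × 490 × 5 × 240 × 10⁻³ = 264.6 kN.
Governing: weld metal.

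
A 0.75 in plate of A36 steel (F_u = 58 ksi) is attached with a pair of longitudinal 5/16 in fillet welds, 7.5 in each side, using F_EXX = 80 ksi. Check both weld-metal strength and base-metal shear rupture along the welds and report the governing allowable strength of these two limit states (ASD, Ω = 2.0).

R_n/Ω ≈ 79.5 kips (weld metal governs)

t_e = 0.707 × 0.3125 = 0.2209 in; L = 15 in.
Weld metal: R_n/Ω = (1/2.0) × 0.6 × 80 × 0.2209 × 15 = 79.54 kips.
Base metal (shear rupture): R_n/Ω = (1/2.0) × 0.6 × 58 × 0.75 × 15 = 195.7 kips.
Governing: weld metal.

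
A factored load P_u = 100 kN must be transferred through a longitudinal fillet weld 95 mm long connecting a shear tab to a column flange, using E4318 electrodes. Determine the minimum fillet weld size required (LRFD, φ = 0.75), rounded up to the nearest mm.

w = 8 mm

E43XX → F_EXX = 430 MPa.
Total weld length L = 95 mm.
Required throat t_e = P_u / (φ × 0.6 F_EXX × L) = 100 / (0.75 × 0.6 × 430 × 95 × 10⁻³) = 5.44 mm.
Required leg w = t_e / 0.707 = 7.694 mm → use 8 mm.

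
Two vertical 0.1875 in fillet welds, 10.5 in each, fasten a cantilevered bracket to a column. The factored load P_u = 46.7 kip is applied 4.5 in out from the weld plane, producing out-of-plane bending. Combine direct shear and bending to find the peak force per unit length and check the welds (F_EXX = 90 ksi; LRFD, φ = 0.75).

L_w = 2 × 10.5 = 21 in; section modulus (unit throat) S = 2 × L²/6 = 36.75 in².
Direct shear f_v = P/L_w = 46.7/21 = 2.224 kip/in.
Moment M = P × e = 46.7 × 4.5 = 210.15 kip·in; bending f_b = M/S = 5.718 kip/in.
f_max = √(f_v² + f_b²) = √(2.224² + 5.718²) = 6.136 kip/in.
φr_n = 0.75 × 0.6 × 90 × (0.707 × 0.1875) = 5.369 kip/in → NOT adequate.

f_max ≈ 6.14 kip/in; NOT adequate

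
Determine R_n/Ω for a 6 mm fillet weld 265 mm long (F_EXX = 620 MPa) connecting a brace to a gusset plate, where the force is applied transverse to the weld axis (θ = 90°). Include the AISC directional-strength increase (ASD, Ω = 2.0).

t_e = 0.707 × 6 = 4.242 mm; A_we = 4.242 × 265 = 1124 mm².
Directional factor: 1.0 + 0.5 sin^1.5(90°) = 1.5.
F_nw = 0.6 × 620 × 1.5 = 558 MPa.
R_n/Ω = (558 × 1124) / 2.0 × 10⁻³ = 313.6 kN.

R_n/Ω ≈ 314 kN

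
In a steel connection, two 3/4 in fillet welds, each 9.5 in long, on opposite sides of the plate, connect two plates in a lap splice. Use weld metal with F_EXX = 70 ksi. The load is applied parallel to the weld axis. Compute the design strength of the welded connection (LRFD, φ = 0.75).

Effective throat t_e = 0.707 × 0.75 = 0.5302 in.
Total length L = 19 in; A_we = 0.5302 × 19 = 10.07 in².
F_nw = 0.6 F_EXX = 0.6 × 70 = 42 ksi.
φR_n = 0.75 × 42 × 10.07 = 317.4 kips.

φR_n ≈ 317 kips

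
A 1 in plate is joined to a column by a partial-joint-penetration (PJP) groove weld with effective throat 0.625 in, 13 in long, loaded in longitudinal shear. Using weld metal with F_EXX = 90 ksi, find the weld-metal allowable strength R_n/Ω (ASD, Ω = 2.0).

Effective throat (given) t_e = 0.625 in.
A_we = 0.625 × 13 = 8.125 in².
F_nw = 0.6 F_EXX = 54 ksi.
R_n/Ω = (54 × 8.125) / 2.0 = 219.4 kips.

R_n/Ω ≈ 219 kips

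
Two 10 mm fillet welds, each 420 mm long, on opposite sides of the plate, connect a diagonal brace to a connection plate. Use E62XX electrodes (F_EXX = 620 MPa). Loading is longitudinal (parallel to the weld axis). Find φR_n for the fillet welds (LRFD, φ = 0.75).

Effective throat t_e = 0.707 × 10 = 7.07 mm.
Total length L = 840 mm; A_we = 7.07 × 840 = 5939 mm².
F_nw = 0.6 F_EXX = 0.6 × 620 = 372 MPa.
φR_n = 0.75 × 372 × 5939 × 10⁻³ = 1657 kN.

φR_n ≈ 1660 kN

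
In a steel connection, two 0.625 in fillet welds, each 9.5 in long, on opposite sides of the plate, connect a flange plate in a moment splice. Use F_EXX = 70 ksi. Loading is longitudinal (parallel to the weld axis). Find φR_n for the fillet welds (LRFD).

φR_n ≈ 264 kip

Effective throat t_e = 0.707 × 0.625 = 0.4419 in.
Total length L = 19 in; A_we = 0.4419 × 19 = 8.396 in².
F_nw = 0.6 F_EXX = 0.6 × 70 = 42 ksi.
φR_n = 0.75 × 42 × 8.396 = 264.5 kip.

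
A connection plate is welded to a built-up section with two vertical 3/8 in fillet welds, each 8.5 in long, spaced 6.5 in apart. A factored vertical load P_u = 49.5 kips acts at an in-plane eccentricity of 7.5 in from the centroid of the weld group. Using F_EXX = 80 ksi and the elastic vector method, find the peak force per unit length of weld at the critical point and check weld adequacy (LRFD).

f_max ≈ 9.11 kip/in; adequate

Total weld length L_w = 17 in. Treat welds as unit-width lines.
Polar moment about centroid: J = 2[d³/12 + d(b/2)²] = 2[8.5³/12 + 8.5×3.25²] = 281.9 in³.
Direct shear f_v = P/L_w = 49.5 / 17 = 2.912 kip/in (vertical).
Torsion M = P·e = 49.5 × 7.5 = 371.25 kip·in.
Critical point at (x, y) = (3.25, 4.25) from centroid. f_tx = M·y/J = 5.597 kip/in; f_ty = M·x/J = 4.28 kip/in.
Resultant f_max = √[f_tx² + (f_v + f_ty)²] = √[5.597² + (2.912 + 4.28)²] = 9.113 kip/in.
Capacity per unit length: φr_n = 0.75 × 0.6 × 80 × (0.707 × 0.375) = 9.544 kip/in.
9.113 ≤ 9.544 → adequate.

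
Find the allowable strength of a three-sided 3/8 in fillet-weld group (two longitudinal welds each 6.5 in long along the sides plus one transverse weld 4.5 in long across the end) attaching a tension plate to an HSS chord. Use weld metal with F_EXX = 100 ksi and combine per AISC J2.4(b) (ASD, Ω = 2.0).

R_n/Ω ≈ 142 kip

t_e = 0.707 × 0.375 = 0.2651 in.
R_nwl = 0.6 × 100 × 0.2651 × 13 = 206.8 kip (longitudinal, 2 welds).
R_nwt = 0.6 × 100 × 0.2651 × 4.5 = 71.58 kip (transverse, base value).
(i) R_nwl + R_nwt = 278.4 kip; (ii) 0.85 R_nwl + 1.5 R_nwt = 283.2 kip.
R_n = max = 283.2 kip [governs: (ii)]; R_n/Ω = 141.6 kip.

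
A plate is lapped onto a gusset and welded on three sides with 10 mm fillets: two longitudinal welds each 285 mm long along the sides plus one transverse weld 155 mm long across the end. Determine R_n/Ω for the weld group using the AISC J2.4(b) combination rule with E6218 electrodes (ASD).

R_n/Ω ≈ 953 kN

E62XX → F_EXX = 620 MPa.
t_e = 0.707 × 10 = 7.07 mm.
R_nwl = 0.6 × 620 × 7.07 × 570 × 10⁻³ = 1499 kN (longitudinal, 2 welds).
R_nwt = 0.6 × 620 × 7.07 × 155 × 10⁻³ = 407.7 kN (transverse, base value).
(i) R_nwl + R_nwt = 1907 kN; (ii) 0.85 R_nwl + 1.5 R_nwt = 1886 kN.
R_n = max = 1907 kN [governs: (i)]; R_n/Ω = 953.4 kN.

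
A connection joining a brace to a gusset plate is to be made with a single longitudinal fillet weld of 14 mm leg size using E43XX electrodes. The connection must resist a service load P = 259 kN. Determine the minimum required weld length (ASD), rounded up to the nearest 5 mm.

E43XX → F_EXX = 430 MPa.
Throat t_e = 0.707 × 14 = 9.898 mm.
r_n/Ω = (0.6 × 430 × 9.898) / 2.0 = 1277 N/mm = 1.277 kN/mm.
L_req = P / (r_n/Ω) = 259 / 1.277 = 202.8 mm total.
Round up → use L = 205 mm.

L = 205 mm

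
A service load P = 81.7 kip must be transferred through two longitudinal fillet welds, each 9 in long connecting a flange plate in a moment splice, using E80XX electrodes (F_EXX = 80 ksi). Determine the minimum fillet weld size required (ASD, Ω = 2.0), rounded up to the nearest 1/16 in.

w = 5/16 in

Total weld length L = 18 in.
Required throat t_e = P × Ω / (0.6 F_EXX × L) = 81.7 × 2.0 / (0.6 × 80 × 18) = 0.1891 in.
Required leg w = t_e / 0.707 = 0.2675 in → use 5/16 in.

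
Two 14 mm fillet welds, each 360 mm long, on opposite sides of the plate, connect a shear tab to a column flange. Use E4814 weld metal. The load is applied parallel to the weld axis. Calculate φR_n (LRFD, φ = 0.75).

E48XX → F_EXX = 480 MPa.
Effective throat t_e = 0.707 × 14 = 9.898 mm.
Total length L = 720 mm; A_we = 9.898 × 720 = 7127 mm².
F_nw = 0.6 F_EXX = 0.6 × 480 = 288 MPa.
φR_n = 0.75 × 288 × 7127 × 10⁻³ = 1539 kN.

φR_n ≈ 1540 kN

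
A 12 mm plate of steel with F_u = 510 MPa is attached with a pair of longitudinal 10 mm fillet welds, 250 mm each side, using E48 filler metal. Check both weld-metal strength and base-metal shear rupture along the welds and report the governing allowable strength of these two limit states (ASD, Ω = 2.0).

E48XX → F_EXX = 480 MPa.
t_e = 0.707 × 10 = 7.07 mm; L = 500 mm.
Weld metal: R_n/Ω = (1/2.0) × 0.6 × 480 × 7.07 × 500 × 10⁻³ = 509 kN.
Base metal (shear rupture): R_n/Ω = (1/2.0) × 0.6 × 510 × 12 × 500 × 10⁻³ = 918 kN.
Governing: weld metal.

R_n/Ω ≈ 509 kN (weld metal governs)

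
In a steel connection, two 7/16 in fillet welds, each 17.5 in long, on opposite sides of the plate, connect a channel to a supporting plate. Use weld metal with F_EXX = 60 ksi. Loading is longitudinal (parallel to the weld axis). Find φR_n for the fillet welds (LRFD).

φR_n ≈ 292 kips

Effective throat t_e = 0.707 × 0.4375 = 0.3093 in.
Total length L = 35 in; A_we = 0.3093 × 35 = 10.83 in².
F_nw = 0.6 F_EXX = 0.6 × 60 = 36 ksi.
φR_n = 0.75 × 36 × 10.83 = 292.3 kips.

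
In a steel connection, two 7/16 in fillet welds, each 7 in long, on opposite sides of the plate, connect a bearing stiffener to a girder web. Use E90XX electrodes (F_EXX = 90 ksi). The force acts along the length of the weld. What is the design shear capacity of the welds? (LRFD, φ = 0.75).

Effective throat t_e = 0.707 × 0.4375 = 0.3093 in.
Total length L = 14 in; A_we = 0.3093 × 14 = 4.33 in².
F_nw = 0.6 F_EXX = 0.6 × 90 = 54 ksi.
φR_n = 0.75 × 54 × 4.33 = 175.4 kips.

φR_n ≈ 175 kips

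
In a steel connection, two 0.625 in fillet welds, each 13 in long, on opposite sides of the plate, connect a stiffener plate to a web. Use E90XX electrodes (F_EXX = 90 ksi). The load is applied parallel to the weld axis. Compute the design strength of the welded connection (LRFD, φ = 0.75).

Effective throat t_e = 0.707 × 0.625 = 0.4419 in.
Total length L = 26 in; A_we = 0.4419 × 26 = 11.49 in².
F_nw = 0.6 F_EXX = 0.6 × 90 = 54 ksi.
φR_n = 0.75 × 54 × 11.49 = 465.3 kips.

φR_n ≈ 465 kips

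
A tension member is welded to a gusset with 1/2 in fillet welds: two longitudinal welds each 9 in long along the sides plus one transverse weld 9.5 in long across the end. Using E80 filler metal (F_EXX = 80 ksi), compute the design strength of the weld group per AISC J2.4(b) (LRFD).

φR_n ≈ 376 kip

t_e = 0.707 × 0.5 = 0.3535 in.
R_nwl = 0.6 × 80 × 0.3535 × 18 = 305.4 kip (longitudinal, 2 welds).
R_nwt = 0.6 × 80 × 0.3535 × 9.5 = 161.2 kip (transverse, base value).
(i) R_nwl + R_nwt = 466.6 kip; (ii) 0.85 R_nwl + 1.5 R_nwt = 501.4 kip.
R_n = max = 501.4 kip [governs: (ii)]; φR_n = 376.1 kip.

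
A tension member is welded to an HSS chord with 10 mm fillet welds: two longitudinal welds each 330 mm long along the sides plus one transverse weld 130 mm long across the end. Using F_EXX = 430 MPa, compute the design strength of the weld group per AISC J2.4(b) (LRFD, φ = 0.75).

φR_n ≈ 1080 kN

t_e = 0.707 × 10 = 7.07 mm.
R_nwl = 0.6 × 430 × 7.07 × 660 × 10⁻³ = 1204 kN (longitudinal, 2 welds).
R_nwt = 0.6 × 430 × 7.07 × 130 × 10⁻³ = 237.1 kN (transverse, base value).
(i) R_nwl + R_nwt = 1441 kN; (ii) 0.85 R_nwl + 1.5 R_nwt = 1379 kN.
R_n = max = 1441 kN [governs: (i)]; φR_n = 1081 kN.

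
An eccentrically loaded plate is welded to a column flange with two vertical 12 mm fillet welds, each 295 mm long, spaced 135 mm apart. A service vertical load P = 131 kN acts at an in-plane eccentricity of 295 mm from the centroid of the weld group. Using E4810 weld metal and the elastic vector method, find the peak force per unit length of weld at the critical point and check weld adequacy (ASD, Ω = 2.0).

E48XX → F_EXX = 480 MPa.
Total weld length L_w = 590 mm. Treat welds as unit-width lines.
Polar moment about centroid: J = 2[d³/12 + d(b/2)²] = 2[295³/12 + 295×67.5²] = 6967000 mm³.
Direct shear f_v = P/L_w = 131×10³ / 590 = 222 N/mm (vertical).
Torsion M = P·e = 131×10³ × 295 = 38645000 N·mm.
Critical point at (x, y) = (67.5, 147.5) from centroid. f_tx = M·y/J = 818.2 N/mm; f_ty = M·x/J = 374.4 N/mm.
Resultant f_max = √[f_tx² + (f_v + f_ty)²] = √[818.2² + (222 + 374.4)²] = 1013 N/mm.
Capacity per unit length: r_n/Ω = (1/2.0) × 0.6 × 480 × (0.707 × 12) = 1222 N/mm.
1013 ≤ 1222 → adequate.

f_max ≈ 1010 N/mm; adequate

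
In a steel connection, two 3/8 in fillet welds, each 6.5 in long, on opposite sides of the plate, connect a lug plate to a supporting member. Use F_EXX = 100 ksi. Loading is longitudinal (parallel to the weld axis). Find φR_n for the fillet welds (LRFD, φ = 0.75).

φR_n ≈ 155 kips

Effective throat t_e = 0.707 × 0.375 = 0.2651 in.
Total length L = 13 in; A_we = 0.2651 × 13 = 3.447 in².
F_nw = 0.6 F_EXX = 0.6 × 100 = 60 ksi.
φR_n = 0.75 × 60 × 3.447 = 155.1 kips.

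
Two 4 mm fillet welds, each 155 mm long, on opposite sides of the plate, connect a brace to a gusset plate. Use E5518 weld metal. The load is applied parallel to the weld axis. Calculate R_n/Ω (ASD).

E55XX → F_EXX = 550 MPa.
Effective throat t_e = 0.707 × 4 = 2.828 mm.
Total length L = 310 mm; A_we = 2.828 × 310 = 876.7 mm².
F_nw = 0.6 F_EXX = 0.6 × 550 = 330 MPa.
R_n = 330 × 876.7 × 10⁻³ = 289.3 kN; R_n/Ω = 289.3/2.0 = 144.7 kN.

R_n/Ω ≈ 145 kN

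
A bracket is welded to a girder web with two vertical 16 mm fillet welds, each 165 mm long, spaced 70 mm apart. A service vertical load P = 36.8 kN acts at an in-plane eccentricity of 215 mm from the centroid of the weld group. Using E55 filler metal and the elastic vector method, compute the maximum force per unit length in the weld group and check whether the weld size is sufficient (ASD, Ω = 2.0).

E55XX → F_EXX = 550 MPa.
Total weld length L_w = 330 mm. Treat welds as unit-width lines.
Polar moment about centroid: J = 2[d³/12 + d(b/2)²] = 2[165³/12 + 165×35²] = 1153000 mm³.
Direct shear f_v = P/L_w = 36.8×10³ / 330 = 111.5 N/mm (vertical).
Torsion M = P·e = 36.8×10³ × 215 = 7912000 N·mm.
Critical point at (x, y) = (35, 82.5) from centroid. f_tx = M·y/J = 566.2 N/mm; f_ty = M·x/J = 240.2 N/mm.
Resultant f_max = √[f_tx² + (f_v + f_ty)²] = √[566.2² + (111.5 + 240.2)²] = 666.5 N/mm.
Capacity per unit length: r_n/Ω = (1/2.0) × 0.6 × 550 × (0.707 × 16) = 1866 N/mm.
666.5 ≤ 1866 → adequate.

f_max ≈ 667 N/mm; adequate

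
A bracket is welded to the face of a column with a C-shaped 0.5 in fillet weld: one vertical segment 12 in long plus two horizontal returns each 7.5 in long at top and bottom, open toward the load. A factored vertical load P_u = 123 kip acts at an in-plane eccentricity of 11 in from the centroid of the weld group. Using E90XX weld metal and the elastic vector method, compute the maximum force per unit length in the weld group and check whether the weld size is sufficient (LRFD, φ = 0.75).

f_max ≈ 16.3 kip/in; NOT adequate

E90XX → F_EXX = 90 ksi.
Total weld length L_w = 27 in. Treat welds as unit-width lines.
Centroid: x̄ = 2×7.5×3.75 / 27 = 2.083 in from the vertical weld.
Polar moment about centroid: J = I_x + I_y = [12³/12 + 2×7.5×6²] + [12×2.083² + 2(7.5³/12 + 7.5×1.667²)] = 848.1 in³.
Direct shear f_v = P/L_w = 123 / 27 = 4.556 kip/in (vertical).
Torsion M = P·e = 123 × 11 = 1353 kip·in.
Critical point at (x, y) = (5.417, 6) from centroid. f_tx = M·y/J = 9.572 kip/in; f_ty = M·x/J = 8.642 kip/in.
Resultant f_max = √[f_tx² + (f_v + f_ty)²] = √[9.572² + (4.556 + 8.642)²] = 16.3 kip/in.
Capacity per unit length: φr_n = 0.75 × 0.6 × 90 × (0.707 × 0.5) = 14.32 kip/in.
16.3 > 14.32 → NOT adequate.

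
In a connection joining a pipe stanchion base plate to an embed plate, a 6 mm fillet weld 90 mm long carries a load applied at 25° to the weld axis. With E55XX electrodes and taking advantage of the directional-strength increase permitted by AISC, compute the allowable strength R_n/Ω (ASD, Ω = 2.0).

R_n/Ω ≈ 71.6 kN

E55XX → F_EXX = 550 MPa.
t_e = 0.707 × 6 = 4.242 mm; A_we = 4.242 × 90 = 381.8 mm².
Directional factor: 1.0 + 0.5 sin^1.5(25°) = 1.137.
F_nw = 0.6 × 550 × 1.137 = 375.3 MPa.
R_n/Ω = (375.3 × 381.8) / 2.0 × 10⁻³ = 71.65 kN.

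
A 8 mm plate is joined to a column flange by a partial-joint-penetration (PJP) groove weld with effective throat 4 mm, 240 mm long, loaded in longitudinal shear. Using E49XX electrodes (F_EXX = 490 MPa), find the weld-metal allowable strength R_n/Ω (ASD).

Effective throat (given) t_e = 4 mm.
A_we = 4 × 240 = 960 mm².
F_nw = 0.6 F_EXX = 294 MPa.
R_n/Ω = (294 × 960) / 2.0 × 10⁻³ = 141.1 kN.

R_n/Ω ≈ 141 kN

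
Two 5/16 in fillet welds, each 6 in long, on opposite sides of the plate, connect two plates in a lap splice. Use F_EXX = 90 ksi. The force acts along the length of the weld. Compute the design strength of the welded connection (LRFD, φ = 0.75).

φR_n ≈ 107 kips

Effective throat t_e = 0.707 × 0.3125 = 0.2209 in.
Total length L = 12 in; A_we = 0.2209 × 12 = 2.651 in².
F_nw = 0.6 F_EXX = 0.6 × 90 = 54 ksi.
φR_n = 0.75 × 54 × 2.651 = 107.4 kips.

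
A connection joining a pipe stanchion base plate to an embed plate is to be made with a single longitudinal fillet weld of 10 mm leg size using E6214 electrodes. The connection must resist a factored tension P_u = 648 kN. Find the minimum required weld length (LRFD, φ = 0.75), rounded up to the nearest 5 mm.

E62XX → F_EXX = 620 MPa.
Throat t_e = 0.707 × 10 = 7.07 mm.
φr_n = 0.75 × 0.6 × 620 × 7.07 × 10⁻³ = 1.973 kN/mm.
L_req = P_u / φr_n = 648 / 1.973 = 328.5 mm total.
Round up → use L = 330 mm.

L = 330 mm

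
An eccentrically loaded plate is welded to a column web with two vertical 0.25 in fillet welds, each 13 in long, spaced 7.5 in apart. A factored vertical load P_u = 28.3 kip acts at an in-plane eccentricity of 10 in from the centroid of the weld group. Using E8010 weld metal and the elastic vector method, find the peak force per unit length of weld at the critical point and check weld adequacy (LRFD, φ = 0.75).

E80XX → F_EXX = 80 ksi.
Total weld length L_w = 26 in. Treat welds as unit-width lines.
Polar moment about centroid: J = 2[d³/12 + d(b/2)²] = 2[13³/12 + 13×3.75²] = 731.8 in³.
Direct shear f_v = P/L_w = 28.3 / 26 = 1.088 kip/in (vertical).
Torsion M = P·e = 28.3 × 10 = 283 kip·in.
Critical point at (x, y) = (3.75, 6.5) from centroid. f_tx = M·y/J = 2.514 kip/in; f_ty = M·x/J = 1.45 kip/in.
Resultant f_max = √[f_tx² + (f_v + f_ty)²] = √[2.514² + (1.088 + 1.45)²] = 3.573 kip/in.
Capacity per unit length: φr_n = 0.75 × 0.6 × 80 × (0.707 × 0.25) = 6.363 kip/in.
3.573 ≤ 6.363 → adequate.

f_max ≈ 3.57 kip/in; adequate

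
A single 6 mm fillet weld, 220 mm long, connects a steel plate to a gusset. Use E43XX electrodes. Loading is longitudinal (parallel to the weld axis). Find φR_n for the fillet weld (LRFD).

φR_n ≈ 181 kN

E43XX → F_EXX = 430 MPa.
Effective throat t_e = 0.707 × 6 = 4.242 mm.
Total length L = 220 mm; A_we = 4.242 × 220 = 933.2 mm².
F_nw = 0.6 F_EXX = 0.6 × 430 = 258 MPa.
φR_n = 0.75 × 258 × 933.2 × 10⁻³ = 180.6 kN.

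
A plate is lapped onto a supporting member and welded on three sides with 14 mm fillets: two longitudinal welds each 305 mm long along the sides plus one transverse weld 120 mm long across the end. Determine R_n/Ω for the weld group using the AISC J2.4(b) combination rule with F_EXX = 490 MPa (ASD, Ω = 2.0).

t_e = 0.707 × 14 = 9.898 mm.
R_nwl = 0.6 × 490 × 9.898 × 610 × 10⁻³ = 1775 kN (longitudinal, 2 welds).
R_nwt = 0.6 × 490 × 9.898 × 120 × 10⁻³ = 349.2 kN (transverse, base value).
(i) R_nwl + R_nwt = 2124 kN; (ii) 0.85 R_nwl + 1.5 R_nwt = 2033 kN.
R_n = max = 2124 kN [governs: (i)]; R_n/Ω = 1062 kN.

R_n/Ω ≈ 1060 kN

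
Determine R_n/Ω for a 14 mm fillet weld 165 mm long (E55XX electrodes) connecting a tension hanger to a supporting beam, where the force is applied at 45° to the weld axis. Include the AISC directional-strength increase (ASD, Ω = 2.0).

R_n/Ω ≈ 350 kN

E55XX → F_EXX = 550 MPa.
t_e = 0.707 × 14 = 9.898 mm; A_we = 9.898 × 165 = 1633 mm².
Directional factor: 1.0 + 0.5 sin^1.5(45°) = 1.297.
F_nw = 0.6 × 550 × 1.297 = 428.1 MPa.
R_n/Ω = (428.1 × 1633) / 2.0 × 10⁻³ = 349.6 kN.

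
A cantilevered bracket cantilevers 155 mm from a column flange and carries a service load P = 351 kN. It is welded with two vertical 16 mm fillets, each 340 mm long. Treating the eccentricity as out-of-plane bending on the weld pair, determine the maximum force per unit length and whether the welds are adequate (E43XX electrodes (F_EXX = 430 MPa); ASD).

f_max ≈ 1500 N/mm; NOT adequate

L_w = 2 × 340 = 680 mm; section modulus (unit throat) S = 2 × L²/6 = 38530 mm².
Direct shear f_v = P/L_w = 351×10³/680 = 516.2 N/mm.
Moment M = P × e = 351×10³ × 155 = 54405000 N·mm; bending f_b = M/S = 1412 N/mm.
f_max = √(f_v² + f_b²) = √(516.2² + 1412²) = 1503 N/mm.
r_n/Ω = (1/2.0) × 0.6 × 430 × (0.707 × 16) = 1459 N/mm → NOT adequate.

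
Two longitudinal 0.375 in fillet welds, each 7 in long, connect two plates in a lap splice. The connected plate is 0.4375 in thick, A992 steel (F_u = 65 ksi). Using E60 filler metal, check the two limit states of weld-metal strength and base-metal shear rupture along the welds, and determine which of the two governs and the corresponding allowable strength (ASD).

E60XX → F_EXX = 60 ksi.
t_e = 0.707 × 0.375 = 0.2651 in; L = 14 in.
Weld metal: R_n/Ω = (1/2.0) × 0.6 × 60 × 0.2651 × 14 = 66.81 kip.
Base metal (shear rupture): R_n/Ω = (1/2.0) × 0.6 × 65 × 0.4375 × 14 = 119.4 kip.
Governing: weld metal.

R_n/Ω ≈ 66.8 kip (weld metal governs)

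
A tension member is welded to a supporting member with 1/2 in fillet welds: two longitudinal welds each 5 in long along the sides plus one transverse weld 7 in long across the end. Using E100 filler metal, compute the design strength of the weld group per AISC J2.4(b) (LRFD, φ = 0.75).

E100XX → F_EXX = 100 ksi.
t_e = 0.707 × 0.5 = 0.3535 in.
R_nwl = 0.6 × 100 × 0.3535 × 10 = 212.1 kip (longitudinal, 2 welds).
R_nwt = 0.6 × 100 × 0.3535 × 7 = 148.5 kip (transverse, base value).
(i) R_nwl + R_nwt = 360.6 kip; (ii) 0.85 R_nwl + 1.5 R_nwt = 403 kip.
R_n = max = 403 kip [governs: (ii)]; φR_n = 302.2 kip.

φR_n ≈ 302 kip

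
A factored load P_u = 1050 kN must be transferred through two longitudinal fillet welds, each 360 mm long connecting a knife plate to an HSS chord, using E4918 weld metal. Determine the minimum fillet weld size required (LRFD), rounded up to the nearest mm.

w = 10 mm

E49XX → F_EXX = 490 MPa.
Total weld length L = 720 mm.
Required throat t_e = P_u / (φ × 0.6 F_EXX × L) = 1050 / (0.75 × 0.6 × 490 × 720 × 10⁻³) = 6.614 mm.
Required leg w = t_e / 0.707 = 9.355 mm → use 10 mm.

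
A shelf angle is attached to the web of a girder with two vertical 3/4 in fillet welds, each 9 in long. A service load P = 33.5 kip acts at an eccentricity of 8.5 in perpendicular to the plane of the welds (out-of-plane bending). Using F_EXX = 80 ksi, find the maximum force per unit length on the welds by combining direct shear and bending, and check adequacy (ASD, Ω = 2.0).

f_max ≈ 10.7 kip/in; adequate

L_w = 2 × 9 = 18 in; section modulus (unit throat) S = 2 × L²/6 = 27 in².
Direct shear f_v = P/L_w = 33.5/18 = 1.861 kip/in.
Moment M = P × e = 33.5 × 8.5 = 284.75 kip·in; bending f_b = M/S = 10.55 kip/in.
f_max = √(f_v² + f_b²) = √(1.861² + 10.55²) = 10.71 kip/in.
r_n/Ω = (1/2.0) × 0.6 × 80 × (0.707 × 0.75) = 12.73 kip/in → adequate.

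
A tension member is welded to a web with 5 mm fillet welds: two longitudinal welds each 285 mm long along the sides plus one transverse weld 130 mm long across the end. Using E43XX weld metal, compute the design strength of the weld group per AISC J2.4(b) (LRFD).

E43XX → F_EXX = 430 MPa.
t_e = 0.707 × 5 = 3.535 mm.
R_nwl = 0.6 × 430 × 3.535 × 570 × 10⁻³ = 519.9 kN (longitudinal, 2 welds).
R_nwt = 0.6 × 430 × 3.535 × 130 × 10⁻³ = 118.6 kN (transverse, base value).
(i) R_nwl + R_nwt = 638.4 kN; (ii) 0.85 R_nwl + 1.5 R_nwt = 619.7 kN.
R_n = max = 638.4 kN [governs: (i)]; φR_n = 478.8 kN.

φR_n ≈ 479 kN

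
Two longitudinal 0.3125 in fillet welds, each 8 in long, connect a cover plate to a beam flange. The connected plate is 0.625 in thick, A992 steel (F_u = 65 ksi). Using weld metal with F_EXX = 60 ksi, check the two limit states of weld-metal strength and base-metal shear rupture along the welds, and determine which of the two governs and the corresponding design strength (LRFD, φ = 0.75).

φR_n ≈ 95.4 kip (weld metal governs)

t_e = 0.707 × 0.3125 = 0.2209 in; L = 16 in.
Weld metal: φR_n = 0.75 × 0.6 × 60 × 0.2209 × 16 = 95.44 kip.
Base metal (shear rupture): φR_n = 0.75 × 0.6 × 65 × 0.625 × 16 = 292.5 kip.
Governing: weld metal.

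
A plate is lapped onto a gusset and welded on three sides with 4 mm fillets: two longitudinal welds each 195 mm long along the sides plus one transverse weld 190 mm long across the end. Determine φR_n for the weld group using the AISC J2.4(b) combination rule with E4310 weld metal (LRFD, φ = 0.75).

E43XX → F_EXX = 430 MPa.
t_e = 0.707 × 4 = 2.828 mm.
R_nwl = 0.6 × 430 × 2.828 × 390 × 10⁻³ = 284.6 kN (longitudinal, 2 welds).
R_nwt = 0.6 × 430 × 2.828 × 190 × 10⁻³ = 138.6 kN (transverse, base value).
(i) R_nwl + R_nwt = 423.2 kN; (ii) 0.85 R_nwl + 1.5 R_nwt = 449.8 kN.
R_n = max = 449.8 kN [governs: (ii)]; φR_n = 337.4 kN.

φR_n ≈ 337 kN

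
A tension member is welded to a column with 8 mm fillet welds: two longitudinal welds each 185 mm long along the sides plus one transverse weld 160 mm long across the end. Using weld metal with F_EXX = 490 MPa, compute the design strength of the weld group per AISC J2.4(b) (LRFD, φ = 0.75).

φR_n ≈ 692 kN

t_e = 0.707 × 8 = 5.656 mm.
R_nwl = 0.6 × 490 × 5.656 × 370 × 10⁻³ = 615.3 kN (longitudinal, 2 welds).
R_nwt = 0.6 × 490 × 5.656 × 160 × 10⁻³ = 266.1 kN (transverse, base value).
(i) R_nwl + R_nwt = 881.3 kN; (ii) 0.85 R_nwl + 1.5 R_nwt = 922.1 kN.
R_n = max = 922.1 kN [governs: (ii)]; φR_n = 691.5 kN.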